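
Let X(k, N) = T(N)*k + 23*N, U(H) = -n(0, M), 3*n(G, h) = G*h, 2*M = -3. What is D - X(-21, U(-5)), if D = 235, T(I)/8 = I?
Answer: 235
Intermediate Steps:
M = -3/2 (M = (½)*(-3) = -3/2 ≈ -1.5000)
T(I) = 8*I
n(G, h) = G*h/3 (n(G, h) = (G*h)/3 = G*h/3)
U(H) = 0 (U(H) = -0*(-3)/(3*2) = -1*0 = 0)
X(k, N) = 23*N + 8*N*k (X(k, N) = (8*N)*k + 23*N = 8*N*k + 23*N = 23*N + 8*N*k)
D - X(-21, U(-5)) = 235 - 0*(23 + 8*(-21)) = 235 - 0*(23 - 168) = 235 - 0*(-145) = 235 - 1*0 = 235 + 0 = 235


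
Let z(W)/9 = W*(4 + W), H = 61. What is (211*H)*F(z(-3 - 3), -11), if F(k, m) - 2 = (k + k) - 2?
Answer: 2780136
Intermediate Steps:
z(W) = 9*W*(4 + W) (z(W) = 9*(W*(4 + W)) = 9*W*(4 + W))
F(k, m) = 2*k (F(k, m) = 2 + ((k + k) - 2) = 2 + (2*k - 2) = 2 + (-2 + 2*k) = 2*k)
(211*H)*F(z(-3 - 3), -11) = (211*61)*(2*(9*(-3 - 3)*(4 + (-3 - 3)))) = 12871*(2*(9*(-6)*(4 - 6))) = 12871*(2*(9*(-6)*(-2))) = 12871*(2*108) = 12871*216 = 2780136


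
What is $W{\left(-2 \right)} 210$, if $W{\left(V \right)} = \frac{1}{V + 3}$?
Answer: $210$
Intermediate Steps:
$W{\left(V \right)} = \frac{1}{3 + V}$
$W{\left(-2 \right)} 210 = \frac{1}{3 - 2} \cdot 210 = 1^{-1} \cdot 210 = 1 \cdot 210 = 210$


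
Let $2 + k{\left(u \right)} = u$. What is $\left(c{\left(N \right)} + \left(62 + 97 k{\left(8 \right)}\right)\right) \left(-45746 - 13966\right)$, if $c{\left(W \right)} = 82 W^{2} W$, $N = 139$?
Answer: $-13149860356224$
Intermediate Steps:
$c{\left(W \right)} = 82 W^{3}$
$k{\left(u \right)} = -2 + u$
$\left(c{\left(N \right)} + \left(62 + 97 k{\left(8 \right)}\right)\right) \left(-45746 - 13966\right) = \left(82 \cdot 139^{3} + \left(62 + 97 \left(-2 + 8\right)\right)\right) \left(-45746 - 13966\right) = \left(82 \cdot 2685619 + \left(62 + 97 \cdot 6\right)\right) \left(-59712\right) = \left(220220758 + \left(62 + 582\right)\right) \left(-59712\right) = \left(220220758 + 644\right) \left(-59712\right) = 220221402 \left(-59712\right) = -13149860356224$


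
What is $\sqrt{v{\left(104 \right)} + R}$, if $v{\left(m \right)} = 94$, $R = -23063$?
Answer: $i \sqrt{22969} \approx 151.56 i$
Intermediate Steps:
$\sqrt{v{\left(104 \right)} + R} = \sqrt{94 - 23063} = \sqrt{-22969} = i \sqrt{22969}$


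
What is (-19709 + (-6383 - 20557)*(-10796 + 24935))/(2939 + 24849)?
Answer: -380924369/27788 ≈ -13708.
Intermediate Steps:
(-19709 + (-6383 - 20557)*(-10796 + 24935))/(2939 + 24849) = (-19709 - 26940*14139)/27788 = (-19709 - 380904660)*(1/27788) = -380924369*1/27788 = -380924369/27788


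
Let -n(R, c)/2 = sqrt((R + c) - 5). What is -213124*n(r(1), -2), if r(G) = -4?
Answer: 426248*I*sqrt(11) ≈ 1.4137e+6*I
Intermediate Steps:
n(R, c) = -2*sqrt(-5 + R + c) (n(R, c) = -2*sqrt((R + c) - 5) = -2*sqrt(-5 + R + c))
-213124*n(r(1), -2) = -(-426248)*sqrt(-5 - 4 - 2) = -(-426248)*sqrt(-11) = -(-426248)*I*sqrt(11) = 426248*I*sqrt(11)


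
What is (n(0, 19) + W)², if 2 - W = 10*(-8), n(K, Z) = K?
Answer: 6724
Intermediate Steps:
W = 82 (W = 2 - 10*(-8) = 2 - 1*(-80) = 2 + 80 = 82)
(n(0, 19) + W)² = (0 + 82)² = 82² = 6724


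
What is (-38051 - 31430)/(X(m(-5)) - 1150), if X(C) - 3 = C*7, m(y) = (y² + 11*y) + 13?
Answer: 69481/1266 ≈ 54.882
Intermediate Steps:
m(y) = 13 + y² + 11*y
X(C) = 3 + 7*C (X(C) = 3 + C*7 = 3 + 7*C)
(-38051 - 31430)/(X(m(-5)) - 1150) = (-38051 - 31430)/((3 + 7*(13 + (-5)² + 11*(-5))) - 1150) = -69481/((3 + 7*(13 + 25 - 55)) - 1150) = -69481/((3 + 7*(-17)) - 1150) = -69481/((3 - 119) - 1150) = -69481/(-116 - 1150) = -69481/(-1266) = -69481*(-1/1266) = 69481/1266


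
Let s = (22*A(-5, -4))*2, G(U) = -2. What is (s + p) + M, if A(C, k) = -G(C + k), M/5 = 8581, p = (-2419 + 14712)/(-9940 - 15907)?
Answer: 1111227778/25847 ≈ 42993.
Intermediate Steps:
p = -12293/25847 (p = 12293/(-25847) = 12293*(-1/25847) = -12293/25847 ≈ -0.47561)
M = 42905 (M = 5*8581 = 42905)
A(C, k) = 2 (A(C, k) = -1*(-2) = 2)
s = 88 (s = (22*2)*2 = 44*2 = 88)
(s + p) + M = (88 - 12293/25847) + 42905 = 2262243/25847 + 42905 = 1111227778/25847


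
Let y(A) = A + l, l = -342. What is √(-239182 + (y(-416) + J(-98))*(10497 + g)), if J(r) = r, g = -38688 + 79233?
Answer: I*√43931134 ≈ 6628.1*I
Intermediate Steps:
g = 40545
y(A) = -342 + A (y(A) = A - 342 = -342 + A)
√(-239182 + (y(-416) + J(-98))*(10497 + g)) = √(-239182 + ((-342 - 416) - 98)*(10497 + 40545)) = √(-239182 + (-758 - 98)*51042) = √(-239182 - 856*51042) = √(-239182 - 43691952) = √(-43931134) = I*√43931134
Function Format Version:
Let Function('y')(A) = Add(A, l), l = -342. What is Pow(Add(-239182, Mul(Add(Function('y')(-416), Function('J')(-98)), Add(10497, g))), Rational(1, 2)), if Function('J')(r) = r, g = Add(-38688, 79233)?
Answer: Mul(I, Pow(43931134, Rational(1, 2))) ≈ Mul(6628.1, I)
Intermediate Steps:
g = 40545
Function('y')(A) = Add(-342, A) (Function('y')(A) = Add(A, -342) = Add(-342, A))
Pow(Add(-239182, Mul(Add(Function('y')(-416), Function('J')(-98)), Add(10497, g))), Rational(1, 2)) = Pow(Add(-239182, Mul(Add(Add(-342, -416), -98), Add(10497, 40545))), Rational(1, 2)) = Pow(Add(-239182, Mul(Add(-758, -98), 51042)), Rational(1, 2)) = Pow(Add(-239182, Mul(-856, 51042)), Rational(1, 2)) = Pow(Add(-239182, -43691952), Rational(1, 2)) = Pow(-43931134, Rational(1, 2)) = Mul(I, Pow(43931134, Rational(1, 2)))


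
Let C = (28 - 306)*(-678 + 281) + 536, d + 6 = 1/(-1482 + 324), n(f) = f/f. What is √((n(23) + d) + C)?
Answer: 5*√5948355342/1158 ≈ 333.01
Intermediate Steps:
n(f) = 1
d = -6949/1158 (d = -6 + 1/(-1482 + 324) = -6 + 1/(-1158) = -6 - 1/1158 = -6949/1158 ≈ -6.0009)
C = 110902 (C = -278*(-397) + 536 = 110366 + 536 = 110902)
√((n(23) + d) + C) = √((1 - 6949/1158) + 110902) = √(-5791/1158 + 110902) = √(128418725/1158) = 5*√5948355342/1158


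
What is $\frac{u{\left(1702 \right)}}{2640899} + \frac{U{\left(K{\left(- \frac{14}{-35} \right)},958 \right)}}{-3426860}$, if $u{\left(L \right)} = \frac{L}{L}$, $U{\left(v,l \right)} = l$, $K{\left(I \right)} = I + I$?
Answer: $- \frac{74310423}{266176210210} \approx -0.00027918$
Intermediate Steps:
$K{\left(I \right)} = 2 I$
$u{\left(L \right)} = 1$
$\frac{u{\left(1702 \right)}}{2640899} + \frac{U{\left(K{\left(- \frac{14}{-35} \right)},958 \right)}}{-3426860} = 1 \cdot \frac{1}{2640899} + \frac{958}{-3426860} = 1 \cdot \frac{1}{2640899} + 958 \left(- \frac{1}{3426860}\right) = \frac{1}{2640899} - \frac{479}{1713430} = - \frac{74310423}{266176210210}$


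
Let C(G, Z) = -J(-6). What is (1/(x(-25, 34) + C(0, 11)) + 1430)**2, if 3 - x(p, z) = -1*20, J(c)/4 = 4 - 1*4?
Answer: 1081817881/529 ≈ 2.0450e+6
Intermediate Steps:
J(c) = 0 (J(c) = 4*(4 - 1*4) = 4*(4 - 4) = 4*0 = 0)
C(G, Z) = 0 (C(G, Z) = -1*0 = 0)
x(p, z) = 23 (x(p, z) = 3 - (-1)*20 = 3 - 1*(-20) = 3 + 20 = 23)
(1/(x(-25, 34) + C(0, 11)) + 1430)**2 = (1/(23 + 0) + 1430)**2 = (1/23 + 1430)**2 = (32891/23)**2 = 1081817881/529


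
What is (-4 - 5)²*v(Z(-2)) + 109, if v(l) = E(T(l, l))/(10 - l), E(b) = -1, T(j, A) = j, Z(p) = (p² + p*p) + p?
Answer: 355/4 ≈ 88.750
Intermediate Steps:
Z(p) = p + 2*p² (Z(p) = (p² + p²) + p = 2*p² + p = p + 2*p²)
v(l) = -1/(10 - l)
(-4 - 5)²*v(Z(-2)) + 109 = (-4 - 5)²/(-10 - 2*(1 + 2*(-2))) + 109 = (-9)²/(-10 - 2*(1 - 4)) + 109 = 81/(-10 - 2*(-3)) + 109 = 81/(-10 + 6) + 109 = 81/(-4) + 109 = 81*(-¼) + 109 = -81/4 + 109 = 355/4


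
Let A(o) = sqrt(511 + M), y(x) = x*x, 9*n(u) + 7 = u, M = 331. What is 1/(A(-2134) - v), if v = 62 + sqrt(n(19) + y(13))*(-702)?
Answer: 1/(-62 + sqrt(842) + 234*sqrt(1533)) ≈ 0.00010954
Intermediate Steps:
n(u) = -7/9 + u/9
y(x) = x**2
A(o) = sqrt(842) (A(o) = sqrt(511 + 331) = sqrt(842))
v = 62 - 234*sqrt(1533) (v = 62 + sqrt((-7/9 + (1/9)*19) + 13**2)*(-702) = 62 + sqrt((-7/9 + 19/9) + 169)*(-702) = 62 + sqrt(4/3 + 169)*(-702) = 62 + sqrt(511/3)*(-702) = 62 + (sqrt(1533)/3)*(-702) = 62 - 234*sqrt(1533) ≈ -9099.9)
1/(A(-2134) - v) = 1/(sqrt(842) - (62 - 234*sqrt(1533))) = 1/(sqrt(842) + (-62 + 234*sqrt(1533))) = 1/(-62 + sqrt(842) + 234*sqrt(1533))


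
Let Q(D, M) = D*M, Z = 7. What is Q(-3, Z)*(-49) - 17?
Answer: 1012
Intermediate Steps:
Q(-3, Z)*(-49) - 17 = -3*7*(-49) - 17 = -21*(-49) - 17 = 1029 - 17 = 1012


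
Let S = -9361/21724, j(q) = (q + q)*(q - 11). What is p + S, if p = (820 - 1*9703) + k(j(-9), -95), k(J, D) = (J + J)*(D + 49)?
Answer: -912482533/21724 ≈ -42003.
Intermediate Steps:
j(q) = 2*q*(-11 + q) (j(q) = (2*q)*(-11 + q) = 2*q*(-11 + q))
k(J, D) = 2*J*(49 + D) (k(J, D) = (2*J)*(49 + D) = 2*J*(49 + D))
p = -42003 (p = (820 - 1*9703) + 2*(2*(-9)*(-11 - 9))*(49 - 95) = (820 - 9703) + 2*(2*(-9)*(-20))*(-46) = -8883 + 2*360*(-46) = -8883 - 33120 = -42003)
S = -9361/21724 (S = -9361*1/21724 = -9361/21724 ≈ -0.43091)
p + S = -42003 - 9361/21724 = -912482533/21724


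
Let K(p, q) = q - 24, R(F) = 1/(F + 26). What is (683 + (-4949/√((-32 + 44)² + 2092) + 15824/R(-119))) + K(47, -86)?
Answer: -1471059 - 4949*√559/1118 ≈ -1.4712e+6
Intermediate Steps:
R(F) = 1/(26 + F)
K(p, q) = -24 + q
(683 + (-4949/√((-32 + 44)² + 2092) + 15824/R(-119))) + K(47, -86) = (683 + (-4949/√((-32 + 44)² + 2092) + 15824/(1/(26 - 119)))) + (-24 - 86) = (683 + (-4949/√(12² + 2092) + 15824/(1/(-93)))) - 110 = (683 + (-4949/√(144 + 2092) + 15824/(-1/93))) - 110 = (683 + (-4949*√559/1118 + 15824*(-93))) - 110 = (683 + (-4949*√559/1118 - 1471632)) - 110 = (683 + (-1471632 - 4949*√559/1118)) - 110 = (-1470949 - 4949*√559/1118) - 110 = -1471059 - 4949*√559/1118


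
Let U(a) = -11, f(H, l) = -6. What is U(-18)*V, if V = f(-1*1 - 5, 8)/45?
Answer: 22/15 ≈ 1.4667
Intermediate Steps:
V = -2/15 (V = -6/45 = -6*1/45 = -2/15 ≈ -0.13333)
U(-18)*V = -11*(-2/15) = 22/15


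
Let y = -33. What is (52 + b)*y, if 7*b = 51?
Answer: -13695/7 ≈ -1956.4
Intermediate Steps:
b = 51/7 (b = (⅐)*51 = 51/7 ≈ 7.2857)
(52 + b)*y = (52 + 51/7)*(-33) = (415/7)*(-33) = -13695/7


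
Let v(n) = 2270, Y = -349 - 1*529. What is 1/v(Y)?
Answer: 1/2270 ≈ 0.00044053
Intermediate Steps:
Y = -878 (Y = -349 - 529 = -878)
1/v(Y) = 1/2270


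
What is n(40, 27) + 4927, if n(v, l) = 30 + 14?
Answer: 4971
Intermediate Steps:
n(v, l) = 44
n(40, 27) + 4927 = 44 + 4927 = 4971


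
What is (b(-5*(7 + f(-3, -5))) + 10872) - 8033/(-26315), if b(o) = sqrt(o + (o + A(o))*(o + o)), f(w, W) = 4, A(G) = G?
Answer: 1032869/95 + sqrt(12045) ≈ 10982.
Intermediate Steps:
b(o) = sqrt(o + 4*o**2) (b(o) = sqrt(o + (o + o)*(o + o)) = sqrt(o + (2*o)*(2*o)) = sqrt(o + 4*o**2))
(b(-5*(7 + f(-3, -5))) + 10872) - 8033/(-26315) = (sqrt((-5*(7 + 4))*(1 + 4*(-5*(7 + 4)))) + 10872) - 8033/(-26315) = (sqrt((-5*11)*(1 + 4*(-5*11))) + 10872) - 8033*(-1/26315) = (sqrt(-55*(1 + 4*(-55))) + 10872) + 29/95 = (sqrt(-55*(1 - 220)) + 10872) + 29/95 = (sqrt(-55*(-219)) + 10872) + 29/95 = (sqrt(12045) + 10872) + 29/95 = (10872 + sqrt(12045)) + 29/95 = 1032869/95 + sqrt(12045)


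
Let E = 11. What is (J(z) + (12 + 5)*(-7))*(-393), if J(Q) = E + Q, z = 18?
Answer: 35370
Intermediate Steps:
J(Q) = 11 + Q
(J(z) + (12 + 5)*(-7))*(-393) = ((11 + 18) + (12 + 5)*(-7))*(-393) = (29 + 17*(-7))*(-393) = (29 - 119)*(-393) = -90*(-393) = 35370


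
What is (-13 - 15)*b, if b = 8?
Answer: -224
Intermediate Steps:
(-13 - 15)*b = (-13 - 15)*8 = -28*8 = -224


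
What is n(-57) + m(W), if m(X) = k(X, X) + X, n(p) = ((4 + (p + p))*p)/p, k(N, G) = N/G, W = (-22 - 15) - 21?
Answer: -167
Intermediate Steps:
W = -58 (W = -37 - 21 = -58)
n(p) = 4 + 2*p (n(p) = ((4 + 2*p)*p)/p = (p*(4 + 2*p))/p = 4 + 2*p)
m(X) = 1 + X (m(X) = X/X + X = 1 + X)
n(-57) + m(W) = (4 + 2*(-57)) + (1 - 58) = (4 - 114) - 57 = -110 - 57 = -167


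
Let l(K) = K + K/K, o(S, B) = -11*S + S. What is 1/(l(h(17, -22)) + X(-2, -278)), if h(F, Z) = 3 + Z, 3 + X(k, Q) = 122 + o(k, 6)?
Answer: 1/121 ≈ 0.0082645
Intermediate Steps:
o(S, B) = -10*S
X(k, Q) = 119 - 10*k (X(k, Q) = -3 + (122 - 10*k) = 119 - 10*k)
l(K) = 1 + K (l(K) = K + 1 = 1 + K)
1/(l(h(17, -22)) + X(-2, -278)) = 1/((1 + (3 - 22)) + (119 - 10*(-2))) = 1/((1 - 19) + (119 + 20)) = 1/(-18 + 139) = 1/121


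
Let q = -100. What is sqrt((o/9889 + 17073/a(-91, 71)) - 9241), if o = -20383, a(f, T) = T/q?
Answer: 2*I*sqrt(33906572005277)/63829 ≈ 182.45*I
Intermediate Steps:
a(f, T) = -T/100 (a(f, T) = T/(-100) = T*(-1/100) = -T/100)
sqrt((o/9889 + 17073/a(-91, 71)) - 9241) = sqrt((-20383/9889 + 17073/((-1/100*71))) - 9241) = sqrt((-20383*1/9889 + 17073/(-71/100)) - 9241) = sqrt((-1853/899 + 17073*(-100/71)) - 9241) = sqrt((-1853/899 - 1707300/71) - 9241) = sqrt(-1534994263/63829 - 9241) = sqrt(-2124838052/63829) = 2*I*sqrt(33906572005277)/63829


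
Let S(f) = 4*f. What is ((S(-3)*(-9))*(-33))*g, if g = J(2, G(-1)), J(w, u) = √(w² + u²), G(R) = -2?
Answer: -7128*√2 ≈ -10081.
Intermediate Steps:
J(w, u) = √(u² + w²)
g = 2*√2 (g = √((-2)² + 2²) = √(4 + 4) = √8 = 2*√2 ≈ 2.8284)
((S(-3)*(-9))*(-33))*g = (((4*(-3))*(-9))*(-33))*(2*√2) = (-12*(-9)*(-33))*(2*√2) = (108*(-33))*(2*√2) = -7128*√2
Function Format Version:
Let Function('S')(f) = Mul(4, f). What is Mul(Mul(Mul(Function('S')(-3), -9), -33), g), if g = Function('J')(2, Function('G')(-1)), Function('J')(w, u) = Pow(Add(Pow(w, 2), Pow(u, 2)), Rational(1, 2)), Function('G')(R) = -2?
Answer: Mul(-7128, Pow(2, Rational(1, 2))) ≈ -10081.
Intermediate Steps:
Function('J')(w, u) = Pow(Add(Pow(u, 2), Pow(w, 2)), Rational(1, 2))
g = Mul(2, Pow(2, Rational(1, 2))) (g = Pow(Add(Pow(-2, 2), Pow(2, 2)), Rational(1, 2)) = Pow(Add(4, 4), Rational(1, 2)) = Pow(8, Rational(1, 2)) = Mul(2, Pow(2, Rational(1, 2))) ≈ 2.8284)
Mul(Mul(Mul(Function('S')(-3), -9), -33), g) = Mul(Mul(Mul(Mul(4, -3), -9), -33), Mul(2, Pow(2, Rational(1, 2)))) = Mul(Mul(Mul(-12, -9), -33), Mul(2, Pow(2, Rational(1, 2)))) = Mul(Mul(108, -33), Mul(2, Pow(2, Rational(1, 2)))) = Mul(-3564, Mul(2, Pow(2, Rational(1, 2)))) = Mul(-7128, Pow(2, Rational(1, 2)))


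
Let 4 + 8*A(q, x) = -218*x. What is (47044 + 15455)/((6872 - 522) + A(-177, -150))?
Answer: 20833/3479 ≈ 5.9882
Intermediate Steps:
A(q, x) = -½ - 109*x/4 (A(q, x) = -½ + (-218*x)/8 = -½ - 109*x/4)
(47044 + 15455)/((6872 - 522) + A(-177, -150)) = (47044 + 15455)/((6872 - 522) + (-½ - 109/4*(-150))) = 62499/(6350 + (-½ + 8175/2)) = 62499/(6350 + 4087) = 62499/10437 = 62499*(1/10437) = 20833/3479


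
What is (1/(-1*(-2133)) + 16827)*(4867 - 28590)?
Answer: -851465726216/2133 ≈ -3.9919e+8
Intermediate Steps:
(1/(-1*(-2133)) + 16827)*(4867 - 28590) = (1/2133 + 16827)*(-23723) = (35891992/2133)*(-23723) = -851465726216/2133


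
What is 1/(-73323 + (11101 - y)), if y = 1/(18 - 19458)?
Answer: -19440/1209595679 ≈ -1.6071e-5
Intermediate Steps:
y = -1/19440 (y = 1/(-19440) = -1/19440 ≈ -5.1440e-5)
1/(-73323 + (11101 - y)) = 1/(-73323 + (11101 - 1*(-1/19440))) = 1/(-73323 + (11101 + 1/19440)) = 1/(-73323 + 215803441/19440) = 1/(-1209595679/19440) = -19440/1209595679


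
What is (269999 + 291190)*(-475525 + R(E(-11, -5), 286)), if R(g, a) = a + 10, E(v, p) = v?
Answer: -266693287281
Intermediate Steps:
R(g, a) = 10 + a
(269999 + 291190)*(-475525 + R(E(-11, -5), 286)) = (269999 + 291190)*(-475525 + (10 + 286)) = 561189*(-475525 + 296) = 561189*(-475229) = -266693287281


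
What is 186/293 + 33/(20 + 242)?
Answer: 58401/76766 ≈ 0.76077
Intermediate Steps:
186/293 + 33/(20 + 242) = 186*(1/293) + 33/262 = 186/293 + 33*(1/262) = 186/293 + 33/262 = 58401/76766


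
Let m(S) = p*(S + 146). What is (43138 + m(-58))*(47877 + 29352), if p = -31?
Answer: 3120823890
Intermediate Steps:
m(S) = -4526 - 31*S (m(S) = -31*(S + 146) = -31*(146 + S) = -4526 - 31*S)
(43138 + m(-58))*(47877 + 29352) = (43138 + (-4526 - 31*(-58)))*(47877 + 29352) = (43138 + (-4526 + 1798))*77229 = (43138 - 2728)*77229 = 40410*77229 = 3120823890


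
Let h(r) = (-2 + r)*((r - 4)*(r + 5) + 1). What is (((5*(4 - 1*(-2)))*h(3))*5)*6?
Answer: -6300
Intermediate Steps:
h(r) = (1 + (-4 + r)*(5 + r))*(-2 + r) (h(r) = (-2 + r)*((-4 + r)*(5 + r) + 1) = (-2 + r)*(1 + (-4 + r)*(5 + r)) = (1 + (-4 + r)*(5 + r))*(-2 + r))
(((5*(4 - 1*(-2)))*h(3))*5)*6 = (((5*(4 - 1*(-2)))*(38 + 3³ - 1*3² - 21*3))*5)*6 = (((5*(4 + 2))*(38 + 27 - 1*9 - 63))*5)*6 = (((5*6)*(38 + 27 - 9 - 63))*5)*6 = ((30*(-7))*5)*6 = -210*5*6 = -1050*6 = -6300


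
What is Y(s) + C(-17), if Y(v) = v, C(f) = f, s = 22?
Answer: 5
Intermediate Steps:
Y(s) + C(-17) = 22 - 17 = 5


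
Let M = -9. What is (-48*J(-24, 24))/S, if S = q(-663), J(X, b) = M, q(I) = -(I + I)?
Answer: 72/221 ≈ 0.32579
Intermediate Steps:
q(I) = -2*I
J(X, b) = -9
S = 1326 (S = -2*(-663) = 1326)
(-48*J(-24, 24))/S = -48*(-9)/1326 = 432*(1/1326) = 72/221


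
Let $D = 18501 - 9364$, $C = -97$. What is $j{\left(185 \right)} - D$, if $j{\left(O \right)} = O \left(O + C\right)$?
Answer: $7143$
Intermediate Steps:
$D = 9137$
$j{\left(O \right)} = O \left(-97 + O\right)$ ($j{\left(O \right)} = O \left(O - 97\right) = O \left(-97 + O\right)$)
$j{\left(185 \right)} - D = 185 \left(-97 + 185\right) - 9137 = 185 \cdot 88 - 9137 = 16280 - 9137 = 7143$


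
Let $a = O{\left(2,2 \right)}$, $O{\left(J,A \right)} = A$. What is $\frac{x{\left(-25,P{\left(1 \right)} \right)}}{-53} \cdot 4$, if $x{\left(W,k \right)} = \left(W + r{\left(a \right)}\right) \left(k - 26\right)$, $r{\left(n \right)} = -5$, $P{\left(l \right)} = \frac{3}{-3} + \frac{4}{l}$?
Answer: $- \frac{2760}{53} \approx -52.075$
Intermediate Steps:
$a = 2$
$P{\left(l \right)} = -1 + \frac{4}{l}$ ($P{\left(l \right)} = 3 \left(- \frac{1}{3}\right) + \frac{4}{l} = -1 + \frac{4}{l}$)
$x{\left(W,k \right)} = \left(-26 + k\right) \left(-5 + W\right)$ ($x{\left(W,k \right)} = \left(W - 5\right) \left(k - 26\right) = \left(-5 + W\right) \left(-26 + k\right) = \left(-26 + k\right) \left(-5 + W\right)$)
$\frac{x{\left(-25,P{\left(1 \right)} \right)}}{-53} \cdot 4 = \frac{130 - -650 - 5 \frac{4 - 1}{1} - 25 \frac{4 - 1}{1}}{-53} \cdot 4 = \left(130 + 650 - 5 \cdot 1 \left(4 - 1\right) - 25 \cdot 1 \left(4 - 1\right)\right) \left(- \frac{1}{53}\right) 4 = \left(130 + 650 - 5 \cdot 1 \cdot 3 - 25 \cdot 1 \cdot 3\right) \left(- \frac{1}{53}\right) 4 = \left(130 + 650 - 15 - 75\right) \left(- \frac{1}{53}\right) 4 = 690 \left(- \frac{1}{53}\right) 4 = \left(- \frac{690}{53}\right) 4 = - \frac{2760}{53}$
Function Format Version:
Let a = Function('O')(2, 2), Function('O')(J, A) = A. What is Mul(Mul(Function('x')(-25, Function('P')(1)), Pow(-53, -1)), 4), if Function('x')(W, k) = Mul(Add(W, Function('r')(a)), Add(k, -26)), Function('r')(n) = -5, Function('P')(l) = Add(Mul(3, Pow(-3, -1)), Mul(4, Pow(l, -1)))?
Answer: Rational(-2760, 53) ≈ -52.075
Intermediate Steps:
a = 2
Function('P')(l) = Add(-1, Mul(4, Pow(l, -1))) (Function('P')(l) = Add(Mul(3, Rational(-1, 3)), Mul(4, Pow(l, -1))) = Add(-1, Mul(4, Pow(l, -1))))
Function('x')(W, k) = Mul(Add(-26, k), Add(-5, W)) (Function('x')(W, k) = Mul(Add(W, -5), Add(k, -26)) = Mul(Add(-5, W), Add(-26, k)) = Mul(Add(-26, k), Add(-5, W)))
Mul(Mul(Function('x')(-25, Function('P')(1)), Pow(-53, -1)), 4) = Mul(Mul(Add(130, Mul(-26, -25), Mul(-5, Mul(Pow(1, -1), Add(4, Mul(-1, 1)))), Mul(-25, Mul(Pow(1, -1), Add(4, Mul(-1, 1))))), Pow(-53, -1)), 4) = Mul(Mul(Add(130, 650, Mul(-5, Mul(1, Add(4, -1))), Mul(-25, Mul(1, Add(4, -1)))), Rational(-1, 53)), 4) = Mul(Mul(Add(130, 650, Mul(-5, Mul(1, 3)), Mul(-25, Mul(1, 3))), Rational(-1, 53)), 4) = Mul(Mul(Add(130, 650, Mul(-5, 3), Mul(-25, 3)), Rational(-1, 53)), 4) = Mul(Mul(Add(130, 650, -15, -75), Rational(-1, 53)), 4) = Mul(Mul(690, Rational(-1, 53)), 4) = Mul(Rational(-690, 53), 4) = Rational(-2760, 53)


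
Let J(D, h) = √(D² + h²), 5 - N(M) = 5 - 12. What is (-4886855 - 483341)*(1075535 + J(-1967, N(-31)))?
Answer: -5775833754860 - 5370196*√3869233 ≈ -5.7864e+12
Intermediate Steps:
N(M) = 12 (N(M) = 5 - (5 - 12) = 5 - 1*(-7) = 5 + 7 = 12)
(-4886855 - 483341)*(1075535 + J(-1967, N(-31))) = (-4886855 - 483341)*(1075535 + √((-1967)² + 12²)) = -5370196*(1075535 + √(3869089 + 144)) = -5370196*(1075535 + √3869233) = -5775833754860 - 5370196*√3869233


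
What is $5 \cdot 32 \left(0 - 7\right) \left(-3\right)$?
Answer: $3360$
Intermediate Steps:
$5 \cdot 32 \left(0 - 7\right) \left(-3\right) = 160 \left(0 - 7\right) \left(-3\right) = 160 \left(\left(-7\right) \left(-3\right)\right) = 160 \cdot 21 = 3360$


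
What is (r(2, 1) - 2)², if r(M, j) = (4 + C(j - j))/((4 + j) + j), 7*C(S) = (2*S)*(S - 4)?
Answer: 16/9 ≈ 1.7778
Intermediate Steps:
C(S) = 2*S*(-4 + S)/7 (C(S) = ((2*S)*(S - 4))/7 = ((2*S)*(-4 + S))/7 = (2*S*(-4 + S))/7 = 2*S*(-4 + S)/7)
r(M, j) = 4/(4 + 2*j) (r(M, j) = (4 + 2*(j - j)*(-4 + (j - j))/7)/((4 + j) + j) = (4 + (2/7)*0*(-4 + 0))/(4 + 2*j) = (4 + (2/7)*0*(-4))/(4 + 2*j) = (4 + 0)/(4 + 2*j) = 4/(4 + 2*j))
(r(2, 1) - 2)² = (2/(2 + 1) - 2)² = (2/3 - 2)² = (2*(⅓) - 2)² = (⅔ - 2)² = (-4/3)² = 16/9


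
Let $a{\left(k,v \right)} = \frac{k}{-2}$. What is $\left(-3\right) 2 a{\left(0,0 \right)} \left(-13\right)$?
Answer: $0$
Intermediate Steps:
$a{\left(k,v \right)} = - \frac{k}{2}$ ($a{\left(k,v \right)} = k \left(- \frac{1}{2}\right) = - \frac{k}{2}$)
$\left(-3\right) 2 a{\left(0,0 \right)} \left(-13\right) = \left(-3\right) 2 \left(\left(- \frac{1}{2}\right) 0\right) \left(-13\right) = \left(-6\right) 0 \left(-13\right) = 0 \left(-13\right) = 0$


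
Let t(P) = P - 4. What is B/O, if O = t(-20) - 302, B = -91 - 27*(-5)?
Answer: -22/163 ≈ -0.13497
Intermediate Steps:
t(P) = -4 + P
B = 44 (B = -91 + 135 = 44)
O = -326 (O = (-4 - 20) - 302 = -24 - 302 = -326)
B/O = 44/(-326) = 44*(-1/326) = -22/163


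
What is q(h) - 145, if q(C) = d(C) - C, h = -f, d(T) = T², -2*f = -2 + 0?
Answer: -143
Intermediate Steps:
f = 1 (f = -(-2 + 0)/2 = -½*(-2) = 1)
h = -1 (h = -1*1 = -1)
q(C) = C² - C
q(h) - 145 = -(-1 - 1) - 145 = -1*(-2) - 145 = 2 - 145 = -143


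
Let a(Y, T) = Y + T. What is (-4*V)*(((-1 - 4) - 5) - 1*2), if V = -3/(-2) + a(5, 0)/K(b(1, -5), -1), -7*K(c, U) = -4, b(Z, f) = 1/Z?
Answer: 492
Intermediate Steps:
K(c, U) = 4/7 (K(c, U) = -⅐*(-4) = 4/7)
a(Y, T) = T + Y
V = 41/4 (V = -3/(-2) + (0 + 5)/(4/7) = -3*(-½) + 5*(7/4) = 3/2 + 35/4 = 41/4 ≈ 10.250)
(-4*V)*(((-1 - 4) - 5) - 1*2) = (-4*41/4)*(((-1 - 4) - 5) - 1*2) = -41*((-5 - 5) - 2) = -41*(-10 - 2) = -41*(-12) = 492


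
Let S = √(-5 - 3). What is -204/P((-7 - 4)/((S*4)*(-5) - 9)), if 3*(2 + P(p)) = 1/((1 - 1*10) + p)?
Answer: 89798760/896731 + 24480*I*√2/896731 ≈ 100.14 + 0.038607*I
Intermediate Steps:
S = 2*I*√2 (S = √(-8) = 2*I*√2 ≈ 2.8284*I)
P(p) = -2 + 1/(3*(-9 + p)) (P(p) = -2 + 1/(3*((1 - 1*10) + p)) = -2 + 1/(3*((1 - 10) + p)) = -2 + 1/(3*(-9 + p)))
-204/P((-7 - 4)/((S*4)*(-5) - 9)) = -204*3*(-9 + (-7 - 4)/(((2*I*√2)*4)*(-5) - 9))/(55 - 6*(-7 - 4)/(((2*I*√2)*4)*(-5) - 9)) = -204*3*(-9 - 11/((8*I*√2)*(-5) - 9))/(55 - (-66)/((8*I*√2)*(-5) - 9)) = -204*3*(-9 - 11/(-40*I*√2 - 9))/(55 - (-66)/(-40*I*√2 - 9)) = -204*3*(-9 - 11/(-9 - 40*I*√2))/(55 - (-66)/(-9 - 40*I*√2)) = -204*3*(-9 - 11/(-9 - 40*I*√2))/(55 + 66/(-9 - 40*I*√2)) = -612*(-9 - 11/(-9 - 40*I*√2))/(55 + 66/(-9 - 40*I*√2))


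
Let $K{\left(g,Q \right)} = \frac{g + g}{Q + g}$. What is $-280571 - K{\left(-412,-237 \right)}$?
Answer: $- \frac{182091403}{649} \approx -2.8057 \cdot 10^{5}$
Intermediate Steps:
$K{\left(g,Q \right)} = \frac{2 g}{Q + g}$
$-280571 - K{\left(-412,-237 \right)} = -280571 - 2 \left(-412\right) \frac{1}{-237 - 412} = -280571 - 2 \left(-412\right) \frac{1}{-649} = -280571 - 2 \left(-412\right) \left(- \frac{1}{649}\right) = -280571 - \frac{824}{649} = - \frac{182091403}{649}$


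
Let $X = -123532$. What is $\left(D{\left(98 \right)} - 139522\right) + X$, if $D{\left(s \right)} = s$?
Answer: $-262956$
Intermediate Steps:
$\left(D{\left(98 \right)} - 139522\right) + X = \left(98 - 139522\right) - 123532 = -139424 - 123532 = -262956$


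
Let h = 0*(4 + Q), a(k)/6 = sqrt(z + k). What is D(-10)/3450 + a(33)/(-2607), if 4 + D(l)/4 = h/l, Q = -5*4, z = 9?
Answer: -8/1725 - 2*sqrt(42)/869 ≈ -0.019553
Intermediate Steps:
Q = -20
a(k) = 6*sqrt(9 + k)
h = 0 (h = 0*(4 - 20) = 0*(-16) = 0)
D(l) = -16 (D(l) = -16 + 4*(0/l) = -16 + 4*0 = -16 + 0 = -16)
D(-10)/3450 + a(33)/(-2607) = -16/3450 + (6*sqrt(9 + 33))/(-2607) = -16*1/3450 + (6*sqrt(42))*(-1/2607) = -8/1725 - 2*sqrt(42)/869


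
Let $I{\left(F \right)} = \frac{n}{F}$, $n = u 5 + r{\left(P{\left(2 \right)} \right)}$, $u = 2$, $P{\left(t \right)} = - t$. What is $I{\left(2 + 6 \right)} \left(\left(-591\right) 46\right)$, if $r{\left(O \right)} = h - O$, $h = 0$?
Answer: $-40779$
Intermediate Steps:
$r{\left(O \right)} = - O$ ($r{\left(O \right)} = 0 - O = - O$)
$n = 12$ ($n = 2 \cdot 5 - \left(-1\right) 2 = 10 - -2 = 10 + 2 = 12$)
$I{\left(F \right)} = \frac{12}{F}$
$I{\left(2 + 6 \right)} \left(\left(-591\right) 46\right) = \frac{12}{2 + 6} \left(\left(-591\right) 46\right) = \frac{12}{8} \left(-27186\right) = 12 \cdot \frac{1}{8} \left(-27186\right) = \frac{3}{2} \left(-27186\right) = -40779$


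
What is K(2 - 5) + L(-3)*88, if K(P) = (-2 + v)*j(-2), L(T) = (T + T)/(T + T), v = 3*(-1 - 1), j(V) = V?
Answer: 104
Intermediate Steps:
v = -6 (v = 3*(-2) = -6)
L(T) = 1 (L(T) = (2*T)/((2*T)) = (2*T)*(1/(2*T)) = 1)
K(P) = 16 (K(P) = (-2 - 6)*(-2) = -8*(-2) = 16)
K(2 - 5) + L(-3)*88 = 16 + 1*88 = 16 + 88 = 104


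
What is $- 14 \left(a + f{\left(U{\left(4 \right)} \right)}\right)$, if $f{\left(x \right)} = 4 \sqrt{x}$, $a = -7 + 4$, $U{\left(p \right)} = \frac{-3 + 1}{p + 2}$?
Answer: $42 - \frac{56 i \sqrt{3}}{3} \approx 42.0 - 32.332 i$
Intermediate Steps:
$U{\left(p \right)} = - \frac{2}{2 + p}$
$a = -3$
$- 14 \left(a + f{\left(U{\left(4 \right)} \right)}\right) = - 14 \left(-3 + 4 \sqrt{- \frac{2}{2 + 4}}\right) = - 14 \left(-3 + 4 \sqrt{- \frac{2}{6}}\right) = - 14 \left(-3 + 4 \sqrt{\left(-2\right) \frac{1}{6}}\right) = - 14 \left(-3 + 4 \sqrt{- \frac{1}{3}}\right) = - 14 \left(-3 + 4 \frac{i \sqrt{3}}{3}\right) = - 14 \left(-3 + \frac{4 i \sqrt{3}}{3}\right) = 42 - \frac{56 i \sqrt{3}}{3}$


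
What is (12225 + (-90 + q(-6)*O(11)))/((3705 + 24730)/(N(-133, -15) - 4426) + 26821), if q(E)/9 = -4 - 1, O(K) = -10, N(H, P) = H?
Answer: 1220745/2601032 ≈ 0.46933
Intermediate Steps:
q(E) = -45 (q(E) = 9*(-4 - 1) = 9*(-5) = -45)
(12225 + (-90 + q(-6)*O(11)))/((3705 + 24730)/(N(-133, -15) - 4426) + 26821) = (12225 + (-90 - 45*(-10)))/((3705 + 24730)/(-133 - 4426) + 26821) = (12225 + (-90 + 450))/(28435/(-4559) + 26821) = (12225 + 360)/(28435*(-1/4559) + 26821) = 12585/(-605/97 + 26821) = 12585/(2601032/97) = 12585*(97/2601032) = 1220745/2601032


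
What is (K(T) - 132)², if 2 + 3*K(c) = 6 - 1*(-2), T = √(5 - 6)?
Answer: 16900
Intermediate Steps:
T = I (T = √(-1) = I ≈ 1.0*I)
K(c) = 2 (K(c) = -⅔ + (6 - 1*(-2))/3 = -⅔ + (6 + 2)/3 = -⅔ + (⅓)*8 = -⅔ + 8/3 = 2)
(K(T) - 132)² = (2 - 132)² = (-130)² = 16900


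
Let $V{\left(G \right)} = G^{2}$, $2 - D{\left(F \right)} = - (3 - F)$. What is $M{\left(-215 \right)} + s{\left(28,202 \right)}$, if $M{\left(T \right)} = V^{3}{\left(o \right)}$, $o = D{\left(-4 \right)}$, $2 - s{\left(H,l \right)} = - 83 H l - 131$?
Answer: $1001022$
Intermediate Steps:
$s{\left(H,l \right)} = 133 + 83 H l$ ($s{\left(H,l \right)} = 2 - \left(- 83 H l - 131\right) = 2 - \left(-131 - 83 H l\right) = 2 + \left(131 + 83 H l\right) = 133 + 83 H l$)
$D{\left(F \right)} = 5 - F$ ($D{\left(F \right)} = 2 - - (3 - F) = 2 - \left(-3 + F\right) = 5 - F$)
$o = 9$ ($o = 5 - -4 = 5 + 4 = 9$)
$M{\left(T \right)} = 531441$ ($M{\left(T \right)} = \left(9^{2}\right)^{3} = 81^{3} = 531441$)
$M{\left(-215 \right)} + s{\left(28,202 \right)} = 531441 + \left(133 + 83 \cdot 28 \cdot 202\right) = 531441 + \left(133 + 469448\right) = 531441 + 469581 = 1001022$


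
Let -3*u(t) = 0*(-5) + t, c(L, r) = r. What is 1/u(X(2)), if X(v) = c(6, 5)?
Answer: -⅗ ≈ -0.60000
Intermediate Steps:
X(v) = 5
u(t) = -t/3 (u(t) = -(0*(-5) + t)/3 = -(0 + t)/3 = -t/3)
1/u(X(2)) = 1/(-⅓*5) = 1/(-5/3) = -⅗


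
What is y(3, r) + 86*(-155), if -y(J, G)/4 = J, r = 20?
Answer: -13342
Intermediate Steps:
y(J, G) = -4*J
y(3, r) + 86*(-155) = -4*3 + 86*(-155) = -12 - 13330 = -13342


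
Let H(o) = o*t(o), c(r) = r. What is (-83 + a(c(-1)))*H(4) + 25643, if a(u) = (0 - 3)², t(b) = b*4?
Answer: 20907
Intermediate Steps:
t(b) = 4*b
H(o) = 4*o² (H(o) = o*(4*o) = 4*o²)
a(u) = 9 (a(u) = (-3)² = 9)
(-83 + a(c(-1)))*H(4) + 25643 = (-83 + 9)*(4*4²) + 25643 = -296*16 + 25643 = -74*64 + 25643 = -4736 + 25643 = 20907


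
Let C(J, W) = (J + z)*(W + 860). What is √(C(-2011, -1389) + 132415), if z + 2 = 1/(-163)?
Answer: 5*√1272437495/163 ≈ 1094.2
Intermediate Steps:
z = -327/163 (z = -2 + 1/(-163) = -2 - 1/163 = -327/163 ≈ -2.0061)
C(J, W) = (860 + W)*(-327/163 + J) (C(J, W) = (J - 327/163)*(W + 860) = (-327/163 + J)*(860 + W) = (860 + W)*(-327/163 + J))
√(C(-2011, -1389) + 132415) = √((-281220/163 + 860*(-2011) - 327/163*(-1389) - 2011*(-1389)) + 132415) = √((-281220/163 - 1729460 + 454203/163 + 2793279) + 132415) = √(173575480/163 + 132415) = √(195159125/163) = 5*√1272437495/163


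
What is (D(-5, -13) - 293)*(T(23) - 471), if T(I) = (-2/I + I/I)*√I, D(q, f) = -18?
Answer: 146481 - 6531*√23/23 ≈ 1.4512e+5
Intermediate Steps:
T(I) = √I*(1 - 2/I) (T(I) = (-2/I + 1)*√I = (1 - 2/I)*√I = √I*(1 - 2/I))
(D(-5, -13) - 293)*(T(23) - 471) = (-18 - 293)*((-2 + 23)/√23 - 471) = -311*((√23/23)*21 - 471) = -311*(21*√23/23 - 471) = -311*(-471 + 21*√23/23) = 146481 - 6531*√23/23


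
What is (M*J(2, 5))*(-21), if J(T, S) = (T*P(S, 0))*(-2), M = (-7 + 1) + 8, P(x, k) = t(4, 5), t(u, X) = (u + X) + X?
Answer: 2352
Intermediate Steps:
t(u, X) = u + 2*X (t(u, X) = (X + u) + X = u + 2*X)
P(x, k) = 14 (P(x, k) = 4 + 2*5 = 4 + 10 = 14)
M = 2 (M = -6 + 8 = 2)
J(T, S) = -28*T (J(T, S) = (T*14)*(-2) = (14*T)*(-2) = -28*T)
(M*J(2, 5))*(-21) = (2*(-28*2))*(-21) = (2*(-56))*(-21) = -112*(-21) = 2352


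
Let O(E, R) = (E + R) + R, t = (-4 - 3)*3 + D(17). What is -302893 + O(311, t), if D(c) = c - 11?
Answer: -302612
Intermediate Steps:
D(c) = -11 + c
t = -15 (t = (-4 - 3)*3 + (-11 + 17) = -7*3 + 6 = -21 + 6 = -15)
O(E, R) = E + 2*R
-302893 + O(311, t) = -302893 + (311 + 2*(-15)) = -302893 + (311 - 30) = -302893 + 281 = -302612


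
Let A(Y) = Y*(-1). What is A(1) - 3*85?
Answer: -256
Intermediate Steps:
A(Y) = -Y
A(1) - 3*85 = -1*1 - 3*85 = -1 - 1*255 = -1 - 255 = -256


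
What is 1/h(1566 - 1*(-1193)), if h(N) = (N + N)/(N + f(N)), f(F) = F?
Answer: 1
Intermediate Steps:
h(N) = 1 (h(N) = (N + N)/(N + N) = (2*N)/((2*N)) = (2*N)*(1/(2*N)) = 1)
1/h(1566 - 1*(-1193)) = 1/1 = 1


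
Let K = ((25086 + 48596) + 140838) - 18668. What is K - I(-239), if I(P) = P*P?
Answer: 138731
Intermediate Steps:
I(P) = P**2
K = 195852 (K = (73682 + 140838) - 18668 = 214520 - 18668 = 195852)
K - I(-239) = 195852 - 1*(-239)**2 = 195852 - 1*57121 = 195852 - 57121 = 138731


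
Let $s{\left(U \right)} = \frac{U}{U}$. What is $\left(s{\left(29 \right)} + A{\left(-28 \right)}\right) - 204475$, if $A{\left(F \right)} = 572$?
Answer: $-203902$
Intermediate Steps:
$s{\left(U \right)} = 1$
$\left(s{\left(29 \right)} + A{\left(-28 \right)}\right) - 204475 = \left(1 + 572\right) - 204475 = 573 - 204475 = -203902$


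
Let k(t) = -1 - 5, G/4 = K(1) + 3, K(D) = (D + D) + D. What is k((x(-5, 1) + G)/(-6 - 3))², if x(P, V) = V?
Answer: 36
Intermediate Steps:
K(D) = 3*D (K(D) = 2*D + D = 3*D)
G = 24 (G = 4*(3*1 + 3) = 4*(3 + 3) = 4*6 = 24)
k(t) = -6
k((x(-5, 1) + G)/(-6 - 3))² = (-6)² = 36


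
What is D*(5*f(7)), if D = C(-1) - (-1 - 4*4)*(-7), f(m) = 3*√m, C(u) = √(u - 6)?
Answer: -1785*√7 + 105*I ≈ -4722.7 + 105.0*I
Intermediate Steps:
C(u) = √(-6 + u)
D = -119 + I*√7 (D = √(-6 - 1) - (-1 - 4*4)*(-7) = √(-7) - (-1 - 16)*(-7) = I*√7 - (-17)*(-7) = I*√7 - 1*119 = I*√7 - 119 = -119 + I*√7 ≈ -119.0 + 2.6458*I)
D*(5*f(7)) = (-119 + I*√7)*(5*(3*√7)) = (-119 + I*√7)*(15*√7) = 15*√7*(-119 + I*√7)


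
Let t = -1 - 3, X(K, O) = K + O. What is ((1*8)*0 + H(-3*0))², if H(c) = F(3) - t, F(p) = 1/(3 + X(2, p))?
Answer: 1089/64 ≈ 17.016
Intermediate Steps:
F(p) = 1/(5 + p) (F(p) = 1/(3 + (2 + p)) = 1/(5 + p))
t = -4
H(c) = 33/8 (H(c) = 1/(5 + 3) - 1*(-4) = 1/8 + 4 = ⅛ + 4 = 33/8)
((1*8)*0 + H(-3*0))² = ((1*8)*0 + 33/8)² = (8*0 + 33/8)² = (0 + 33/8)² = (33/8)² = 1089/64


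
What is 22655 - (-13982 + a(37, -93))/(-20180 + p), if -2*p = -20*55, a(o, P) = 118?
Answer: 222351893/9815 ≈ 22654.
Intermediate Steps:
p = 550 (p = -(-10)*55 = -½*(-1100) = 550)
22655 - (-13982 + a(37, -93))/(-20180 + p) = 22655 - (-13982 + 118)/(-20180 + 550) = 22655 - (-13864)/(-19630) = 22655 - (-13864)*(-1)/19630 = 22655 - 1*6932/9815 = 22655 - 6932/9815 = 222351893/9815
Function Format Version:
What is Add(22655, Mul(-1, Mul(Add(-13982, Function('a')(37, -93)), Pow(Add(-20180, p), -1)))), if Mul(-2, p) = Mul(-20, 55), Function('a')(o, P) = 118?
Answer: Rational(222351893, 9815) ≈ 22654.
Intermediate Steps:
p = 550 (p = Mul(Rational(-1, 2), Mul(-20, 55)) = Mul(Rational(-1, 2), -1100) = 550)
Add(22655, Mul(-1, Mul(Add(-13982, Function('a')(37, -93)), Pow(Add(-20180, p), -1)))) = Add(22655, Mul(-1, Mul(Add(-13982, 118), Pow(Add(-20180, 550), -1)))) = Add(22655, Mul(-1, Mul(-13864, Pow(-19630, -1)))) = Add(22655, Mul(-1, Mul(-13864, Rational(-1, 19630)))) = Add(22655, Mul(-1, Rational(6932, 9815))) = Add(22655, Rational(-6932, 9815)) = Rational(222351893, 9815)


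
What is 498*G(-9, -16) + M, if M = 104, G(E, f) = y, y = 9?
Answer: 4586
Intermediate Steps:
G(E, f) = 9
498*G(-9, -16) + M = 498*9 + 104 = 4482 + 104 = 4586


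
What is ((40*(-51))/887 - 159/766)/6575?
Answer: -1703673/4467331150 ≈ -0.00038136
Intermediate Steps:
((40*(-51))/887 - 159/766)/6575 = (-2040*1/887 - 159*1/766)*(1/6575) = (-2040/887 - 159/766)*(1/6575) = -1703673/679442*1/6575 = -1703673/4467331150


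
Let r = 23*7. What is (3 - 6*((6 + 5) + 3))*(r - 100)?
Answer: -4941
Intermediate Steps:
r = 161
(3 - 6*((6 + 5) + 3))*(r - 100) = (3 - 6*((6 + 5) + 3))*(161 - 100) = (3 - 6*(11 + 3))*61 = (3 - 6*14)*61 = (3 - 84)*61 = -81*61 = -4941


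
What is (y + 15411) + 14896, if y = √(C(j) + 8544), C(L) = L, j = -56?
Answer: 30307 + 2*√2122 ≈ 30399.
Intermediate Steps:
y = 2*√2122 (y = √(-56 + 8544) = √8488 = 2*√2122 ≈ 92.130)
(y + 15411) + 14896 = (2*√2122 + 15411) + 14896 = (15411 + 2*√2122) + 14896 = 30307 + 2*√2122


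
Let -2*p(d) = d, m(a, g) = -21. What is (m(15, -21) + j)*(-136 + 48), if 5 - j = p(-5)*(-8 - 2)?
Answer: -792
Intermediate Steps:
p(d) = -d/2
j = 30 (j = 5 - (-½*(-5))*(-8 - 2) = 5 - 5*(-10)/2 = 5 - 1*(-25) = 5 + 25 = 30)
(m(15, -21) + j)*(-136 + 48) = (-21 + 30)*(-136 + 48) = 9*(-88) = -792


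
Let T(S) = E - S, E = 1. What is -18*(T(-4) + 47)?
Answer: -936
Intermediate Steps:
T(S) = 1 - S
-18*(T(-4) + 47) = -18*((1 - 1*(-4)) + 47) = -18*((1 + 4) + 47) = -18*(5 + 47) = -18*52 = -936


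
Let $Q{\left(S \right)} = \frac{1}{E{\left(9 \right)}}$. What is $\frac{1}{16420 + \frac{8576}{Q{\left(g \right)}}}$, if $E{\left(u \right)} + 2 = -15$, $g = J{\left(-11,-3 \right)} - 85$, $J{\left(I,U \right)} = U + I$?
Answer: $- \frac{1}{129372} \approx -7.7296 \cdot 10^{-6}$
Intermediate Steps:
$J{\left(I,U \right)} = I + U$
$g = -99$ ($g = \left(-11 - 3\right) - 85 = -14 - 85 = -99$)
$E{\left(u \right)} = -17$ ($E{\left(u \right)} = -2 - 15 = -17$)
$Q{\left(S \right)} = - \frac{1}{17}$ ($Q{\left(S \right)} = \frac{1}{-17} = - \frac{1}{17}$)
$\frac{1}{16420 + \frac{8576}{Q{\left(g \right)}}} = \frac{1}{16420 + \frac{8576}{- \frac{1}{17}}} = \frac{1}{16420 + 8576 \left(-17\right)} = \frac{1}{16420 - 145792} = \frac{1}{-129372} = - \frac{1}{129372}$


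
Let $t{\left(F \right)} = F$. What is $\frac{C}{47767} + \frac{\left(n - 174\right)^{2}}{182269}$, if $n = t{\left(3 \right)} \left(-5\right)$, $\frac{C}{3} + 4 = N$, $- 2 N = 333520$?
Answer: $- \frac{89481437541}{8706443323} \approx -10.278$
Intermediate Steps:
$N = -166760$ ($N = \left(- \frac{1}{2}\right) 333520 = -166760$)
$C = -500292$ ($C = -12 + 3 \left(-166760\right) = -12 - 500280 = -500292$)
$n = -15$ ($n = 3 \left(-5\right) = -15$)
$\frac{C}{47767} + \frac{\left(n - 174\right)^{2}}{182269} = - \frac{500292}{47767} + \frac{\left(-15 - 174\right)^{2}}{182269} = \left(-500292\right) \frac{1}{47767} + \left(-189\right)^{2} \cdot \frac{1}{182269} = - \frac{500292}{47767} + 35721 \cdot \frac{1}{182269} = - \frac{500292}{47767} + \frac{35721}{182269} = - \frac{89481437541}{8706443323}$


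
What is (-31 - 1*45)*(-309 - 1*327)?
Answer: 48336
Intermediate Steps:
(-31 - 1*45)*(-309 - 1*327) = (-31 - 45)*(-309 - 327) = -76*(-636) = 48336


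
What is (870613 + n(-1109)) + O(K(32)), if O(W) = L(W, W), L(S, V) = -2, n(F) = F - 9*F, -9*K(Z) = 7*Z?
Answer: 879483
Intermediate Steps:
K(Z) = -7*Z/9
n(F) = -8*F
O(W) = -2
(870613 + n(-1109)) + O(K(32)) = (870613 - 8*(-1109)) - 2 = (870613 + 8872) - 2 = 879485 - 2 = 879483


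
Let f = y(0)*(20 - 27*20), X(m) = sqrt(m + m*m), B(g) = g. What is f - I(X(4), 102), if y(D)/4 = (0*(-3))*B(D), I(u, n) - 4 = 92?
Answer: -96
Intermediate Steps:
X(m) = sqrt(m + m**2)
I(u, n) = 96 (I(u, n) = 4 + 92 = 96)
y(D) = 0 (y(D) = 4*((0*(-3))*D) = 4*(0*D) = 4*0 = 0)
f = 0 (f = 0*(20 - 27*20) = 0*(20 - 540) = 0*(-520) = 0)
f - I(X(4), 102) = 0 - 1*96 = 0 - 96 = -96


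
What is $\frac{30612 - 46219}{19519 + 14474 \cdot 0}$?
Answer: $- \frac{15607}{19519} \approx -0.79958$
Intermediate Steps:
$\frac{30612 - 46219}{19519 + 14474 \cdot 0} = - \frac{15607}{19519 + 0} = - \frac{15607}{19519}$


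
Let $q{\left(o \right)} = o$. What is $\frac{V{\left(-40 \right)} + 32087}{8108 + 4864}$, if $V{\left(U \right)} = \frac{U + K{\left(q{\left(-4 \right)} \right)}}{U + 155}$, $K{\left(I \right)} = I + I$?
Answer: $\frac{3689957}{1491780} \approx 2.4735$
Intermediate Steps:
$K{\left(I \right)} = 2 I$
$V{\left(U \right)} = \frac{-8 + U}{155 + U}$ ($V{\left(U \right)} = \frac{U + 2 \left(-4\right)}{U + 155} = \frac{U - 8}{155 + U} = \frac{-8 + U}{155 + U}$)
$\frac{V{\left(-40 \right)} + 32087}{8108 + 4864} = \frac{\frac{-8 - 40}{155 - 40} + 32087}{8108 + 4864} = \frac{\frac{1}{115} \left(-48\right) + 32087}{12972} = \left(\frac{1}{115} \left(-48\right) + 32087\right) \frac{1}{12972} = \left(- \frac{48}{115} + 32087\right) \frac{1}{12972} = \frac{3689957}{115} \cdot \frac{1}{12972} = \frac{3689957}{1491780}$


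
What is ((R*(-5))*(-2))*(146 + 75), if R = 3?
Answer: 6630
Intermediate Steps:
((R*(-5))*(-2))*(146 + 75) = ((3*(-5))*(-2))*(146 + 75) = -15*(-2)*221 = 30*221 = 6630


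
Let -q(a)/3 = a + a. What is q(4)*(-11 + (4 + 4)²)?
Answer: -1272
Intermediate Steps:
q(a) = -6*a (q(a) = -3*(a + a) = -6*a)
q(4)*(-11 + (4 + 4)²) = (-6*4)*(-11 + (4 + 4)²) = -24*(-11 + 8²) = -24*(-11 + 64) = -24*53 = -1272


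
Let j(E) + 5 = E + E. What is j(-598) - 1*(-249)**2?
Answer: -63202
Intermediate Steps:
j(E) = -5 + 2*E (j(E) = -5 + (E + E) = -5 + 2*E)
j(-598) - 1*(-249)**2 = (-5 + 2*(-598)) - 1*(-249)**2 = (-5 - 1196) - 1*62001 = -1201 - 62001 = -63202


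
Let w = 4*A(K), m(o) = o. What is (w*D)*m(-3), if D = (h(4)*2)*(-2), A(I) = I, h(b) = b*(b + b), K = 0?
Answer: 0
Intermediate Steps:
h(b) = 2*b² (h(b) = b*(2*b) = 2*b²)
w = 0 (w = 4*0 = 0)
D = -128 (D = ((2*4²)*2)*(-2) = ((2*16)*2)*(-2) = (32*2)*(-2) = 64*(-2) = -128)
(w*D)*m(-3) = (0*(-128))*(-3) = 0*(-3) = 0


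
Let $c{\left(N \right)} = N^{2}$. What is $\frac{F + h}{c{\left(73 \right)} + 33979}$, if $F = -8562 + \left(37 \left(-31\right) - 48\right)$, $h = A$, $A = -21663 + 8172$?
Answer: $- \frac{5812}{9827} \approx -0.59143$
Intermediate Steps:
$A = -13491$
$h = -13491$
$F = -9757$ ($F = -8562 - 1195 = -9757$)
$\frac{F + h}{c{\left(73 \right)} + 33979} = \frac{-9757 - 13491}{73^{2} + 33979} = - \frac{23248}{5329 + 33979} = - \frac{23248}{39308} = \left(-23248\right) \frac{1}{39308} = - \frac{5812}{9827}$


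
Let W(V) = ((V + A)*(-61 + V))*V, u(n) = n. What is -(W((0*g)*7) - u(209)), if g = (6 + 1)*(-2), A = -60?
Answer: 209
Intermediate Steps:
g = -14 (g = 7*(-2) = -14)
W(V) = V*(-61 + V)*(-60 + V) (W(V) = ((V - 60)*(-61 + V))*V = ((-60 + V)*(-61 + V))*V = ((-61 + V)*(-60 + V))*V = V*(-61 + V)*(-60 + V))
-(W((0*g)*7) - u(209)) = -(((0*(-14))*7)*(3660 + ((0*(-14))*7)² - 121*0*(-14)*7) - 1*209) = -((0*7)*(3660 + (0*7)² - 0*7) - 209) = -(0*(3660 + 0² - 121*0) - 209) = -(0*(3660 + 0 + 0) - 209) = -(0*3660 - 209) = -(0 - 209) = -1*(-209) = 209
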